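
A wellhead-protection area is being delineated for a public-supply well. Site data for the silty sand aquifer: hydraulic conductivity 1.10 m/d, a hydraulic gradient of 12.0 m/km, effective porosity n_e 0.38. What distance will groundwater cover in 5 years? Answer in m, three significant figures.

Specific discharge q = 1.10 × 0.012 = 0.01320 m/d
Seepage velocity v = q / n = 0.01320 / 0.38 = 0.03474 m/d
T = 5 yr × 365 = 1825 d
L = v × T = 0.03474 × 1825 = 63.39 m

63.4 m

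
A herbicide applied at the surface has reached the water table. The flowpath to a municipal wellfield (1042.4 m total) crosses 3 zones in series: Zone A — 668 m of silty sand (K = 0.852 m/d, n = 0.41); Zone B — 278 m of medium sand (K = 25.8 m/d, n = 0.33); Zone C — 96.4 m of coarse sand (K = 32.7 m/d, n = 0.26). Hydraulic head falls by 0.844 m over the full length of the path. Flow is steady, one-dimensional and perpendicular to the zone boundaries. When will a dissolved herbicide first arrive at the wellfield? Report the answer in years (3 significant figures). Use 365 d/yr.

Continuity: the same q passes through each zone, so ΔH = q·Σ(L_j/K_j) — the zones act as resistances in series.
Σ(L/K) = 668/0.852 + 278/25.8 + 96.4/32.7 = 784.0 + 10.78 + 2.948 = 797.8 d
q = ΔH / Σ(L/K) = 0.844 / 797.8 = 0.001058 m/d (same in every zone)
Zone A: v = q/n = 0.001058/0.41 = 0.002580 m/d → t_A = 668/0.002580 = 258900 d
Zone B: v = q/n = 0.001058/0.33 = 0.003206 m/d → t_B = 278/0.003206 = 86710 d
Zone C: v = q/n = 0.001058/0.26 = 0.004069 m/d → t_C = 96.4/0.004069 = 23690 d
Total t = 258900 + 86710 + 23690 = 369300 d
   = 369300 / 365 = 1010 yr

1010 years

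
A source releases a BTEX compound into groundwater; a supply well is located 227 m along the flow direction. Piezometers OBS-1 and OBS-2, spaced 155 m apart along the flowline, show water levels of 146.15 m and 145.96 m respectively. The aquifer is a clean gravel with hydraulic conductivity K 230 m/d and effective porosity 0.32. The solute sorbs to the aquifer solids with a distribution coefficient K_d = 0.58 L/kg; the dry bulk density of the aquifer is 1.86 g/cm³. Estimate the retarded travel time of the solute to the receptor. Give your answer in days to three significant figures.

Hydraulic gradient i = (146.15 − 145.96) / 155 = 0.19 / 155 = 0.001226
Darcy flux q = K·i = 230 × 0.001226 = 0.2819 m/d
Seepage velocity v = q / n = 0.2819 / 0.32 = 0.8810 m/d
Retardation R = 1 + ρ_b·K_d/n = 1 + 1.86×0.58/0.32 = 4.371
Contaminant velocity v_c = v/R = 0.8810/4.371 = 0.2016 m/d
t = L/v_c = 227/0.2016 = 1126 d

1130 days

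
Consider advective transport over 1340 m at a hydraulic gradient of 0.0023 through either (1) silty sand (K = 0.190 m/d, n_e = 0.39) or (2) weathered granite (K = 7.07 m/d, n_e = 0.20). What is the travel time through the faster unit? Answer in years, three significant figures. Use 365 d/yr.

45.2 years

Unit 1 (silty sand): v = 0.190×0.0023/0.39 = 0.001121 m/d, t = 1340/0.001121 = 1.196e6 d
Unit 2 (weathered granite): v = 7.07×0.0023/0.20 = 0.08131 m/d, t = 1340/0.08131 = 16480 d
Faster: 16480 d / 365 = 45.2 yr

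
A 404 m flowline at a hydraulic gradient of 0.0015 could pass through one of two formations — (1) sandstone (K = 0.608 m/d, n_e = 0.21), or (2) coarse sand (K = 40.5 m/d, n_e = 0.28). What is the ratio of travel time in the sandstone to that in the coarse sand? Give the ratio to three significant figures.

Unit 1 (sandstone): v = 0.608×0.0015/0.21 = 0.004343 m/d, t = 404/0.004343 = 93030 d
Unit 2 (coarse sand): v = 40.5×0.0015/0.28 = 0.2170 m/d, t = 404/0.2170 = 1862 d
t(sandstone) / t(coarse sand) = 93030/1862 = 50.0

50.0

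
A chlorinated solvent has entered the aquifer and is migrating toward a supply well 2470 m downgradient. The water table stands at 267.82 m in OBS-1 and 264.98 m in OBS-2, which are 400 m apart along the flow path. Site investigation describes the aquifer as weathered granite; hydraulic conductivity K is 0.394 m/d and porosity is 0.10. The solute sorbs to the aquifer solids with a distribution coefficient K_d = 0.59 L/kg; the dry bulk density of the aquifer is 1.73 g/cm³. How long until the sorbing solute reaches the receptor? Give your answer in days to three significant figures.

Hydraulic gradient i = (267.82 − 264.98) / 400 = 2.84 / 400 = 0.007100
Darcy flux q = K·i = 0.394 × 0.007100 = 0.002797 m/d
Seepage velocity v = q / n = 0.002797 / 0.10 = 0.02797 m/d
Retardation R = 1 + ρ_b·K_d/n = 1 + 1.73×0.59/0.10 = 11.21
Contaminant velocity v_c = v/R = 0.02797/11.21 = 0.002496 m/d
t = L/v_c = 2470/0.002496 = 989500 d

990000 days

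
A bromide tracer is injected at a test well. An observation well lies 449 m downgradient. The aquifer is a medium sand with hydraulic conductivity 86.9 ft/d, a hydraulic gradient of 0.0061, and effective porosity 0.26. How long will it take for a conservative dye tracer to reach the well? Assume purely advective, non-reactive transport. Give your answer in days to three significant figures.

723 days

K = 86.9 ft/d × 0.3048 = 26.49 m/d
q = Ki = 26.49 × 0.0061 = 0.1616 m/d
Seepage velocity v = q / n = 0.1616 / 0.26 = 0.6214 m/d
t = L / v = 449 / 0.6214 = 722.5 d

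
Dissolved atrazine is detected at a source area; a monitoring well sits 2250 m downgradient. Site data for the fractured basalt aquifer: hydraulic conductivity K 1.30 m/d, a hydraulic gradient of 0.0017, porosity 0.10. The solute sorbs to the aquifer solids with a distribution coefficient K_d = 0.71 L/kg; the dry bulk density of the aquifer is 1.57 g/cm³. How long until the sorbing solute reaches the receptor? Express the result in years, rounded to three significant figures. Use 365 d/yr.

3390 years

q = Ki = 1.30 × 0.0017 = 0.002210 m/d
v = Ki/n = 1.30·0.0017/0.10 = 0.02210 m/d
Retardation R = 1 + ρ_b·K_d/n = 1 + 1.57×0.71/0.10 = 12.15
Contaminant velocity v_c = v/R = 0.02210/12.15 = 0.001819 m/d
t = L/v_c = 2250/0.001819 = 1.237e6 d
   = 1.237e6/365 = 3390 yr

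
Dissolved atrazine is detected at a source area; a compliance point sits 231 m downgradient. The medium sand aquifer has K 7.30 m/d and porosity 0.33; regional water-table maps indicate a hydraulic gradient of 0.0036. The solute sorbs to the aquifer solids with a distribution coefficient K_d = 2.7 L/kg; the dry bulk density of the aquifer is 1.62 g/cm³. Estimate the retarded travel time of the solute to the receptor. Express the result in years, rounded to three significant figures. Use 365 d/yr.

113 years

q = Ki = 7.30 × 0.0036 = 0.02628 m/d
Seepage velocity v = q / n = 0.02628 / 0.33 = 0.07964 m/d
Retardation R = 1 + ρ_b·K_d/n = 1 + 1.62×2.7/0.33 = 14.25
Contaminant velocity v_c = v/R = 0.07964/14.25 = 0.005587 m/d
t = L/v_c = 231/0.005587 = 41350 d
   = 41350/365 = 113 yr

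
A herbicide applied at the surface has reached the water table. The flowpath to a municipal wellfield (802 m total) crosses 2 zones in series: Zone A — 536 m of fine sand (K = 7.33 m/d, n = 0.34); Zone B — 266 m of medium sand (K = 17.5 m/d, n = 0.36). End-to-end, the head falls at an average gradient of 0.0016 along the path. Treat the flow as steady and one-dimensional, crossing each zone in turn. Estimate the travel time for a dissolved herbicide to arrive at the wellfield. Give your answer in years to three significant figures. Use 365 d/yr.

Steady 1-D flow in series ⇒ the Darcy flux q is identical in every zone and the zone head losses add (resistances L/K in series).
Σ(L/K) = 536/7.33 + 266/17.5 = 73.12 + 15.20 = 88.32 d
K_eq = L_total / Σ(L/K) = 802 / 88.32 = 9.080 m/d
q = K_eq · i = 9.080 × 0.0016 = 0.01453 m/d (same in every zone)
Zone A: v = q/n = 0.01453/0.34 = 0.04273 m/d → t_A = 536/0.04273 = 12540 d
Zone B: v = q/n = 0.01453/0.36 = 0.04036 m/d → t_B = 266/0.04036 = 6591 d
Total t = 12540 + 6591 = 19140 d
   = 19140 / 365 = 52.4 yr

52.4 years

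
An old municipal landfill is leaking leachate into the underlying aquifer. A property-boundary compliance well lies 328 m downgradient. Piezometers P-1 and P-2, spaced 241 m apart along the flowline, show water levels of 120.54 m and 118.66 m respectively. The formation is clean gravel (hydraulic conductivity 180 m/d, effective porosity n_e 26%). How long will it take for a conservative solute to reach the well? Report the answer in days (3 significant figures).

Hydraulic gradient i = (120.54 − 118.66) / 241 = 1.88 / 241 = 0.007801
q = Ki = 180 × 0.007801 = 1.404 m/d
v_s = q/n_e = 1.404/0.26 = 5.401 m/d
t = L / v = 328 / 5.401 = 60.73 d

60.7 days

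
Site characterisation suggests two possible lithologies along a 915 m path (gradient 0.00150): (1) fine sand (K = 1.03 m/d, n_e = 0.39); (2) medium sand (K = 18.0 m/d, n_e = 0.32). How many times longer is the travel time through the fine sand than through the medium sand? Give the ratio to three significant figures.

21.3

Unit 1 (fine sand): v = 1.03×0.0015/0.39 = 0.003962 m/d, t = 915/0.003962 = 231000 d
Unit 2 (medium sand): v = 18.0×0.0015/0.32 = 0.08437 m/d, t = 915/0.08437 = 10840 d
t(fine sand) / t(medium sand) = 231000/10840 = 21.3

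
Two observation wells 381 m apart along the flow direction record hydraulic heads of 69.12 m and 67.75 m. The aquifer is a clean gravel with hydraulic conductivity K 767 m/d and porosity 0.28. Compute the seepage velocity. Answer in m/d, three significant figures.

Hydraulic gradient i = (69.12 − 67.75) / 381 = 1.37 / 381 = 0.003596
Darcy flux q = K·i = 767 × 0.003596 = 2.758 m/d
Average linear velocity = 2.758 / 0.28 = 9.850 m/d

9.85 m/d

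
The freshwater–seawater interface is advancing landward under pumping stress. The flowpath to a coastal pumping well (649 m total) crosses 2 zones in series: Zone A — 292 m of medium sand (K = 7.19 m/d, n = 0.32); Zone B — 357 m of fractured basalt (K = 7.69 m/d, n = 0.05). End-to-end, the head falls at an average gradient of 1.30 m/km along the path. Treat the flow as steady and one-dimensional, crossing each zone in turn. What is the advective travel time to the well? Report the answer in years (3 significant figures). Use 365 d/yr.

31.5 years

Continuity: the same q passes through each zone, so ΔH = q·Σ(L_j/K_j) — the zones act as resistances in series.
Σ(L/K) = 292/7.19 + 357/7.69 = 40.61 + 46.42 = 87.04 d
K_eq = L_total / Σ(L/K) = 649 / 87.04 = 7.457 m/d
q = K_eq · i = 7.457 × 0.0013 = 0.009694 m/d (same in every zone)
Zone A: v = q/n = 0.009694/0.32 = 0.03029 m/d → t_A = 292/0.03029 = 9639 d
Zone B: v = q/n = 0.009694/0.05 = 0.1939 m/d → t_B = 357/0.1939 = 1841 d
Total t = 9639 + 1841 = 11480 d
   = 11480 / 365 = 31.5 yr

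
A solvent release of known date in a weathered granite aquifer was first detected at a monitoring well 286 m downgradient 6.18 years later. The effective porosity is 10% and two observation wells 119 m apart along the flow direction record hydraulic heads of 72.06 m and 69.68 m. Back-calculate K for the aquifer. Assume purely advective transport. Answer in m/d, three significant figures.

Hydraulic gradient i = (72.06 − 69.68) / 119 = 2.38 / 119 = 0.02000
t = 6.18 years = 2256 d
v = L / t = 286 / 2256 = 0.1268 m/d
K = v · n / i = 0.1268 × 0.10 / 0.02000 = 0.634 m/d

0.634 m/d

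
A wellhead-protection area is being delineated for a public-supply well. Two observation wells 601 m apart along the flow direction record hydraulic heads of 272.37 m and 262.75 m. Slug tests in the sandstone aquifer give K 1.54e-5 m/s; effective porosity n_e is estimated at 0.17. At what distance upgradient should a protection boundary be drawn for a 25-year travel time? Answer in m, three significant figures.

1140 m

Hydraulic gradient i = (272.37 − 262.75) / 601 = 9.62 / 601 = 0.01601
K = 1.54e-5 m/s × 86400 s/d = 1.331 m/d
q = Ki = 1.331 × 0.01601 = 0.02130 m/d
Seepage velocity v = q / n = 0.02130 / 0.17 = 0.1253 m/d
T = 25 yr × 365 = 9125 d
L = v × T = 0.1253 × 9125 = 1143 m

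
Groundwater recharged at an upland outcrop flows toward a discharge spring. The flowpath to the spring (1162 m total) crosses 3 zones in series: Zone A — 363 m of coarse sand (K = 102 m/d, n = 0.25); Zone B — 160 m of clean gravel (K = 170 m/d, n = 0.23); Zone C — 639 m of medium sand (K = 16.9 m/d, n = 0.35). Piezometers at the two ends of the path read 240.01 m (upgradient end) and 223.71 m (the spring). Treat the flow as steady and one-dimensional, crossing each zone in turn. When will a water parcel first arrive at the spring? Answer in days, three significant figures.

912 days

Total head drop ΔH = 240.01 − 223.71 = 16.30 m
Steady 1-D flow in series ⇒ the Darcy flux q is identical in every zone and the zone head losses add (resistances L/K in series).
Σ(L/K) = 363/102 + 160/170 + 639/16.9 = 3.559 + 0.9412 + 37.81 = 42.31 d
q = ΔH / Σ(L/K) = 16.30 / 42.31 = 0.3852 m/d (same in every zone)
Zone A: v = q/n = 0.3852/0.25 = 1.541 m/d → t_A = 363/1.541 = 235.6 d
Zone B: v = q/n = 0.3852/0.23 = 1.675 m/d → t_B = 160/1.675 = 95.52 d
Zone C: v = q/n = 0.3852/0.35 = 1.101 m/d → t_C = 639/1.101 = 580.5 d
Total t = 235.6 + 95.52 + 580.5 = 911.6 d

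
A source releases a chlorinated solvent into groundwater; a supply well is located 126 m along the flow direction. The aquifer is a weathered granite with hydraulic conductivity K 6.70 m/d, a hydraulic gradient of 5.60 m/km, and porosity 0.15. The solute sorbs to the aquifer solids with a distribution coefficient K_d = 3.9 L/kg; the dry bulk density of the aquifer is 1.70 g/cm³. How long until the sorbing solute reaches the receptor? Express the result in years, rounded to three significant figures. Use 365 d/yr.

q = Ki = 6.70 × 0.0056 = 0.03752 m/d
Seepage velocity v = q / n = 0.03752 / 0.15 = 0.2501 m/d
Retardation R = 1 + ρ_b·K_d/n = 1 + 1.70×3.9/0.15 = 45.20
Contaminant velocity v_c = v/R = 0.2501/45.20 = 0.005534 m/d
t = L/v_c = 126/0.005534 = 22770 d
   = 22770/365 = 62.4 yr

62.4 years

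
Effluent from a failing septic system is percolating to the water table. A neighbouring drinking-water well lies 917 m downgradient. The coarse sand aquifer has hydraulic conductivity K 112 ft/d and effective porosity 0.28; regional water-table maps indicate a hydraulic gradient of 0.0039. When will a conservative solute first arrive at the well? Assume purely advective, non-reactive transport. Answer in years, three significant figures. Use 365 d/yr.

K = 112 ft/d × 0.3048 = 34.14 m/d
q = Ki = 34.14 × 0.0039 = 0.1331 m/d
Seepage velocity v = q / n = 0.1331 / 0.28 = 0.4755 m/d
t = L / v = 917 / 0.4755 = 1929 d
   = 1929 / 365 = 5.28 yr

5.28 years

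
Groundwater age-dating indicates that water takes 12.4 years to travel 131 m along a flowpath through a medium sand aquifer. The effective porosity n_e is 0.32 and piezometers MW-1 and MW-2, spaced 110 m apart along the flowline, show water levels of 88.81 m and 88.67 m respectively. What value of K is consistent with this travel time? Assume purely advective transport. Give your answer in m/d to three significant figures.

Hydraulic gradient i = (88.81 − 88.67) / 110 = 0.14 / 110 = 0.001273
t = 12.4 years = 4526 d
v = L / t = 131 / 4526 = 0.02894 m/d
K = v · n / i = 0.02894 × 0.32 / 0.001273 = 7.28 m/d

7.28 m/d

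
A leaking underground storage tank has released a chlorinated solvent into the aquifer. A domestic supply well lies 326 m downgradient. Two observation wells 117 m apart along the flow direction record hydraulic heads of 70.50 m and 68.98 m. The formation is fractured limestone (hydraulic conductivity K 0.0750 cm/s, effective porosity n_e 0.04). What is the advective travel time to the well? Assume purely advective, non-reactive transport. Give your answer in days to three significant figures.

15.5 days

Hydraulic gradient i = (70.50 − 68.98) / 117 = 1.52 / 117 = 0.01299
K = 0.0750 cm/s × 864 = 64.80 m/d
Specific discharge q = 64.80 × 0.01299 = 0.8418 m/d
v_s = q/n_e = 0.8418/0.04 = 21.05 m/d
t = L / v = 326 / 21.05 = 15.49 d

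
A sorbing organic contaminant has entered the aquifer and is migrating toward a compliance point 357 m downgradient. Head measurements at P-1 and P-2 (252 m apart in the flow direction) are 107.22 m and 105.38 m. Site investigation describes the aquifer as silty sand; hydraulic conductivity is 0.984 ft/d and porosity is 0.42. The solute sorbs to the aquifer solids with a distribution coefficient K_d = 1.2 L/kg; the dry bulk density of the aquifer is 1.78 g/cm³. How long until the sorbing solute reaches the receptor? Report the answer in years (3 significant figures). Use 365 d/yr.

Hydraulic gradient i = (107.22 − 105.38) / 252 = 1.84 / 252 = 0.007302
K = 0.984 ft/d × 0.3048 = 0.2999 m/d
Specific discharge q = 0.2999 × 0.007302 = 0.002190 m/d
Average linear velocity = 0.002190 / 0.42 = 0.005214 m/d
Retardation R = 1 + ρ_b·K_d/n = 1 + 1.78×1.2/0.42 = 6.086
Contaminant velocity v_c = v/R = 0.005214/6.086 = 8.568e-4 m/d
t = L/v_c = 357/8.568e-4 = 416700 d
   = 416700/365 = 1140 yr

1140 years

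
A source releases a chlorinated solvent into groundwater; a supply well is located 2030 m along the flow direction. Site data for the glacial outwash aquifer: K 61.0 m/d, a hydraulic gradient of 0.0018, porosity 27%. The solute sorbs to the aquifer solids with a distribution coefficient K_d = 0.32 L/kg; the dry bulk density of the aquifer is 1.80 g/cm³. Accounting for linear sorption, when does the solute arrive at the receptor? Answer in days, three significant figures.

q = Ki = 61.0 × 0.0018 = 0.1098 m/d
v = Ki/n = 61.0·0.0018/0.27 = 0.4067 m/d
Retardation R = 1 + ρ_b·K_d/n = 1 + 1.80×0.32/0.27 = 3.133
Contaminant velocity v_c = v/R = 0.4067/3.133 = 0.1298 m/d
t = L/v_c = 2030/0.1298 = 15640 d

15600 days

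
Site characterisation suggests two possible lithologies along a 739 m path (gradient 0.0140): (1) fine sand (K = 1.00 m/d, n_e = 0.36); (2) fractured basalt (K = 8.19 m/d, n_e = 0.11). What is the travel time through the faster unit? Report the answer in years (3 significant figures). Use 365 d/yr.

1.94 years

Unit 1 (fine sand): v = 1.00×0.014/0.36 = 0.03889 m/d, t = 739/0.03889 = 19000 d
Unit 2 (fractured basalt): v = 8.19×0.014/0.11 = 1.042 m/d, t = 739/1.042 = 709.0 d
Faster: 709.0 d / 365 = 1.94 yr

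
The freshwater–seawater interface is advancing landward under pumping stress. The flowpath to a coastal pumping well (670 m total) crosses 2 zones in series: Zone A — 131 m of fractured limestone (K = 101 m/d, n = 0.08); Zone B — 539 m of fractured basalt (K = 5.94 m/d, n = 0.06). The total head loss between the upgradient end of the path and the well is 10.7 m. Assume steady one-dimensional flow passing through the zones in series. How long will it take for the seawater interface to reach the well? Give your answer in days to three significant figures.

Steady 1-D flow in series ⇒ the Darcy flux q is identical in every zone and the zone head losses add (resistances L/K in series).
Σ(L/K) = 131/101 + 539/5.94 = 1.297 + 90.74 = 92.04 d
q = ΔH / Σ(L/K) = 10.7 / 92.04 = 0.1163 m/d (same in every zone)
Zone A: v = q/n = 0.1163/0.08 = 1.453 m/d → t_A = 131/1.453 = 90.15 d
Zone B: v = q/n = 0.1163/0.06 = 1.938 m/d → t_B = 539/1.938 = 278.2 d
Total t = 90.15 + 278.2 = 368.3 d

368 days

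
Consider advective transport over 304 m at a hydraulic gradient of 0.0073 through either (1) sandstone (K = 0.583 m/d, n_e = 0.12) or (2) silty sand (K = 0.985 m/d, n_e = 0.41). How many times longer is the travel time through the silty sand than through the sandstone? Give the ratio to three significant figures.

Unit 1 (sandstone): v = 0.583×0.0073/0.12 = 0.03547 m/d, t = 304/0.03547 = 8572 d
Unit 2 (silty sand): v = 0.985×0.0073/0.41 = 0.01754 m/d, t = 304/0.01754 = 17330 d
t(silty sand) / t(sandstone) = 17330/8572 = 2.02

2.02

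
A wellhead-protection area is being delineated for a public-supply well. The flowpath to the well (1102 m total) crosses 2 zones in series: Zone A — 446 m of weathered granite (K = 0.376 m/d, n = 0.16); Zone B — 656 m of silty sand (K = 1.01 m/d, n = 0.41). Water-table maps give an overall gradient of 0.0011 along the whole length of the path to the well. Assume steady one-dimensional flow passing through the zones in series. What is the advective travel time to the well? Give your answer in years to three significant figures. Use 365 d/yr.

Continuity: the same q passes through each zone, so ΔH = q·Σ(L_j/K_j) — the zones act as resistances in series.
Σ(L/K) = 446/0.376 + 656/1.01 = 1186 + 649.5 = 1836 d
K_eq = L_total / Σ(L/K) = 1102 / 1836 = 0.6003 m/d
q = K_eq · i = 0.6003 × 0.0011 = 6.604e-4 m/d (same in every zone)
Zone A: v = q/n = 6.604e-4/0.16 = 0.004127 m/d → t_A = 446/0.004127 = 108100 d
Zone B: v = q/n = 6.604e-4/0.41 = 0.001611 m/d → t_B = 656/0.001611 = 407300 d
Total t = 108100 + 407300 = 515400 d
   = 515400 / 365 = 1410 yr

1410 years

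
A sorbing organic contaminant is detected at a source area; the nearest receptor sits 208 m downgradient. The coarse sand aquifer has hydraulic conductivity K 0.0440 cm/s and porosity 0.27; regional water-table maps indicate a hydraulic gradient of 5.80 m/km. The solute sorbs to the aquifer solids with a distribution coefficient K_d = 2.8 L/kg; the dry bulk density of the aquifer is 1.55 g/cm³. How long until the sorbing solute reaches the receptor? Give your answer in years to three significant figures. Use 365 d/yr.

11.9 years

K = 0.0440 cm/s × 864 = 38.02 m/d
Darcy flux q = K·i = 38.02 × 0.0058 = 0.2205 m/d
Average linear velocity = 0.2205 / 0.27 = 0.8166 m/d
Retardation R = 1 + ρ_b·K_d/n = 1 + 1.55×2.8/0.27 = 17.07
Contaminant velocity v_c = v/R = 0.8166/17.07 = 0.04783 m/d
t = L/v_c = 208/0.04783 = 4349 d
   = 4349/365 = 11.9 yr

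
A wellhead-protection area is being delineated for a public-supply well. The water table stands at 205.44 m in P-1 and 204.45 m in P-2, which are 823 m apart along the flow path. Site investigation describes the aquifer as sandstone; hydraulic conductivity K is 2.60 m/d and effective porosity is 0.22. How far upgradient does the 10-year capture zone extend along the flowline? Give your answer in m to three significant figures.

Hydraulic gradient i = (205.44 − 204.45) / 823 = 0.99 / 823 = 0.001203
Specific discharge q = 2.60 × 0.001203 = 0.003128 m/d
v = Ki/n = 2.60·0.001203/0.22 = 0.01422 m/d
T = 10 yr × 365 = 3650 d
L = v × T = 0.01422 × 3650 = 51.89 m

51.9 m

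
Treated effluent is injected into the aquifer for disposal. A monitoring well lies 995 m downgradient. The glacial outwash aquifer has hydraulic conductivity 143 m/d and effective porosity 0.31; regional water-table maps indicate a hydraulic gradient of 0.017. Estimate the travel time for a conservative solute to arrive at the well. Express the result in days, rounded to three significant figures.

127 days

q = Ki = 143 × 0.017 = 2.431 m/d
Average linear velocity = 2.431 / 0.31 = 7.842 m/d
t = L / v = 995 / 7.842 = 126.9 d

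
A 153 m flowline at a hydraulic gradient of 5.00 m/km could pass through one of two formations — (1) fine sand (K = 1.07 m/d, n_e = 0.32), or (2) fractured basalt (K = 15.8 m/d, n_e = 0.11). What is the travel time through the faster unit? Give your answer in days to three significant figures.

213 days

Unit 1 (fine sand): v = 1.07×0.0050/0.32 = 0.01672 m/d, t = 153/0.01672 = 9151 d
Unit 2 (fractured basalt): v = 15.8×0.0050/0.11 = 0.7182 m/d, t = 153/0.7182 = 213.0 d
Faster unit: t = 213 d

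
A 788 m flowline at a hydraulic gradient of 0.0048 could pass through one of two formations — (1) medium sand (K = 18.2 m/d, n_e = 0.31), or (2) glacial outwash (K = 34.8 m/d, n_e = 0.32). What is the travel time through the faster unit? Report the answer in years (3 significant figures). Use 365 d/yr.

Unit 1 (medium sand): v = 18.2×0.0048/0.31 = 0.2818 m/d, t = 788/0.2818 = 2796 d
Unit 2 (glacial outwash): v = 34.8×0.0048/0.32 = 0.5220 m/d, t = 788/0.5220 = 1510 d
Faster: 1510 d / 365 = 4.14 yr

4.14 years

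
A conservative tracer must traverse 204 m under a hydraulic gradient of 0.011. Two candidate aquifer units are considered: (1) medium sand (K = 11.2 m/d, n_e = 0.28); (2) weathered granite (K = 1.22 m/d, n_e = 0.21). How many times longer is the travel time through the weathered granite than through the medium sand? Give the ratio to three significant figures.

Unit 1 (medium sand): v = 11.2×0.011/0.28 = 0.4400 m/d, t = 204/0.4400 = 463.6 d
Unit 2 (weathered granite): v = 1.22×0.011/0.21 = 0.06390 m/d, t = 204/0.06390 = 3192 d
t(weathered granite) / t(medium sand) = 3192/463.6 = 6.89

6.89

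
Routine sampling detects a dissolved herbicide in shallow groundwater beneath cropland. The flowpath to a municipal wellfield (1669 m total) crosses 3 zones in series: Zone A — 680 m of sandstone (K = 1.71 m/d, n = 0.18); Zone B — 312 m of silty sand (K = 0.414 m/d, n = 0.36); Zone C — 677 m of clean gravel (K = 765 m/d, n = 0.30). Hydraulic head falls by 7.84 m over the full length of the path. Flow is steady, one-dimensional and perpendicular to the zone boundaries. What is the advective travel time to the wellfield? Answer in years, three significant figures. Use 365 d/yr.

Steady 1-D flow in series ⇒ the Darcy flux q is identical in every zone and the zone head losses add (resistances L/K in series).
Σ(L/K) = 680/1.71 + 312/0.414 + 677/765 = 397.7 + 753.6 + 0.8850 = 1152 d
q = ΔH / Σ(L/K) = 7.84 / 1152 = 0.006805 m/d (same in every zone)
Zone A: v = q/n = 0.006805/0.18 = 0.03780 m/d → t_A = 680/0.03780 = 17990 d
Zone B: v = q/n = 0.006805/0.36 = 0.01890 m/d → t_B = 312/0.01890 = 16510 d
Zone C: v = q/n = 0.006805/0.30 = 0.02268 m/d → t_C = 677/0.02268 = 29850 d
Total t = 17990 + 16510 + 29850 = 64340 d
   = 64340 / 365 = 176 yr

176 years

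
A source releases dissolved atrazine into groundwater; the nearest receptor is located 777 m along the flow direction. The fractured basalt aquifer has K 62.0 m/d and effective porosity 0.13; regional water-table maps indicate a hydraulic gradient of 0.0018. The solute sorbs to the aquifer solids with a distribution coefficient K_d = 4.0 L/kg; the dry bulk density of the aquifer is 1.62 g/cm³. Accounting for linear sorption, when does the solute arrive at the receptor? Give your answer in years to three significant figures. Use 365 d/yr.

Specific discharge q = 62.0 × 0.0018 = 0.1116 m/d
Average linear velocity = 0.1116 / 0.13 = 0.8585 m/d
Retardation R = 1 + ρ_b·K_d/n = 1 + 1.62×4.0/0.13 = 50.85
Contaminant velocity v_c = v/R = 0.8585/50.85 = 0.01688 m/d
t = L/v_c = 777/0.01688 = 46020 d
   = 46020/365 = 126 yr

126 years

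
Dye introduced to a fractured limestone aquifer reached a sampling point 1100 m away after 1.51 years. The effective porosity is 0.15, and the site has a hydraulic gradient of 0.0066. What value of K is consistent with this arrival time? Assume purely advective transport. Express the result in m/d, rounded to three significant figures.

t = 1.51 years = 551.2 d
v = L / t = 1100 / 551.2 = 1.996 m/d
K = v · n / i = 1.996 × 0.15 / 0.0066 = 45.4 m/d

45.4 m/d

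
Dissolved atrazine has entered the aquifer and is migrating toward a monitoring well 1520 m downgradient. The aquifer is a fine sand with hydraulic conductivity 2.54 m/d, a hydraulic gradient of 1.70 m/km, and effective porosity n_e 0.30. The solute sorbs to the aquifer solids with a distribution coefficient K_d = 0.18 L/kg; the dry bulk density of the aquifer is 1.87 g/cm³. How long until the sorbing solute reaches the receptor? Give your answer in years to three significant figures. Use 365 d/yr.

Darcy flux q = K·i = 2.54 × 0.0017 = 0.004318 m/d
v = Ki/n = 2.54·0.0017/0.30 = 0.01439 m/d
Retardation R = 1 + ρ_b·K_d/n = 1 + 1.87×0.18/0.30 = 2.122
Contaminant velocity v_c = v/R = 0.01439/2.122 = 0.006783 m/d
t = L/v_c = 1520/0.006783 = 224100 d
   = 224100/365 = 614 yr

614 years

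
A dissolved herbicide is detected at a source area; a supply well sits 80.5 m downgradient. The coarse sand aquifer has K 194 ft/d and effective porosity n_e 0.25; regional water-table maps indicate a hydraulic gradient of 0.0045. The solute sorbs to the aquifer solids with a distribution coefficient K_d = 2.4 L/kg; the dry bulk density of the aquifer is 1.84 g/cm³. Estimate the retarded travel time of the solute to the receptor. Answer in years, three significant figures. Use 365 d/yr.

3.87 years

K = 194 ft/d × 0.3048 = 59.13 m/d
q = Ki = 59.13 × 0.0045 = 0.2661 m/d
Seepage velocity v = q / n = 0.2661 / 0.25 = 1.064 m/d
Retardation R = 1 + ρ_b·K_d/n = 1 + 1.84×2.4/0.25 = 18.66
Contaminant velocity v_c = v/R = 1.064/18.66 = 0.05703 m/d
t = L/v_c = 80.5/0.05703 = 1412 d
   = 1412/365 = 3.87 yr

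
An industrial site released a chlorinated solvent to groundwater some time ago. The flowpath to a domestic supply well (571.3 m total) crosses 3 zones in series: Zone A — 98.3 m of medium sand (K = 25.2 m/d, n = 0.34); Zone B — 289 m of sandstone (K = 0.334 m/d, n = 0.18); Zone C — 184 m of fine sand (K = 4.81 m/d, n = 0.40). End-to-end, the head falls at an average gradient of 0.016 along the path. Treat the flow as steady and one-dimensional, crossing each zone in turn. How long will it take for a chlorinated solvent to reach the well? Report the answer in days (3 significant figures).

15800 days

Steady 1-D flow in series ⇒ the Darcy flux q is identical in every zone and the zone head losses add (resistances L/K in series).
Σ(L/K) = 98.3/25.2 + 289/0.334 + 184/4.81 = 3.901 + 865.3 + 38.25 = 907.4 d
K_eq = L_total / Σ(L/K) = 571.3 / 907.4 = 0.6296 m/d
q = K_eq · i = 0.6296 × 0.016 = 0.01007 m/d (same in every zone)
Zone A: v = q/n = 0.01007/0.34 = 0.02963 m/d → t_A = 98.3/0.02963 = 3318 d
Zone B: v = q/n = 0.01007/0.18 = 0.05596 m/d → t_B = 289/0.05596 = 5164 d
Zone C: v = q/n = 0.01007/0.40 = 0.02518 m/d → t_C = 184/0.02518 = 7306 d
Total t = 3318 + 5164 + 7306 = 15790 d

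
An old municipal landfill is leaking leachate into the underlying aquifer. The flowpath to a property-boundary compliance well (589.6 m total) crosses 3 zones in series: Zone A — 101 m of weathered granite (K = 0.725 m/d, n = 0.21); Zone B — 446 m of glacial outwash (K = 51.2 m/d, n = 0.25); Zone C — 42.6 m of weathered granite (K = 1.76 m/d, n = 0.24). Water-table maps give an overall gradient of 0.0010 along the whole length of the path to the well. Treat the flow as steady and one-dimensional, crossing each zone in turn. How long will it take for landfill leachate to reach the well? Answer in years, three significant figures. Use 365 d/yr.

Continuity: the same q passes through each zone, so ΔH = q·Σ(L_j/K_j) — the zones act as resistances in series.
Σ(L/K) = 101/0.725 + 446/51.2 + 42.6/1.76 = 139.3 + 8.711 + 24.20 = 172.2 d
K_eq = L_total / Σ(L/K) = 589.6 / 172.2 = 3.423 m/d
q = K_eq · i = 3.423 × 0.0010 = 0.003423 m/d (same in every zone)
Zone A: v = q/n = 0.003423/0.21 = 0.01630 m/d → t_A = 101/0.01630 = 6196 d
Zone B: v = q/n = 0.003423/0.25 = 0.01369 m/d → t_B = 446/0.01369 = 32570 d
Zone C: v = q/n = 0.003423/0.24 = 0.01426 m/d → t_C = 42.6/0.01426 = 2986 d
Total t = 6196 + 32570 + 2986 = 41750 d
   = 41750 / 365 = 114 yr

114 years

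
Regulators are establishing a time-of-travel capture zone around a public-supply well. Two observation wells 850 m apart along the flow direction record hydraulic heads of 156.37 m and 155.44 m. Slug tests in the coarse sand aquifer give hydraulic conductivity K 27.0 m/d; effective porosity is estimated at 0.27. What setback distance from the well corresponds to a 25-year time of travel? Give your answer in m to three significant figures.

Hydraulic gradient i = (156.37 − 155.44) / 850 = 0.93 / 850 = 0.001094
Darcy flux q = K·i = 27.0 × 0.001094 = 0.02954 m/d
Average linear velocity = 0.02954 / 0.27 = 0.1094 m/d
T = 25 yr × 365 = 9125 d
L = v × T = 0.1094 × 9125 = 998.4 m

998 m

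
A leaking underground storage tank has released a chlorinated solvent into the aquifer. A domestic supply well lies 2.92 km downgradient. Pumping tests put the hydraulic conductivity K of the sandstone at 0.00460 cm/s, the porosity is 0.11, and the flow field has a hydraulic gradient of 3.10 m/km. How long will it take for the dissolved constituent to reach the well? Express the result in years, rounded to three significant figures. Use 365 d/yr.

K = 0.00460 cm/s × 864 = 3.974 m/d
Darcy flux q = K·i = 3.974 × 0.0031 = 0.01232 m/d
Average linear velocity = 0.01232 / 0.11 = 0.1120 m/d
L = 2.92 km = 2920 m
t = L / v = 2920 / 0.1120 = 26070 d
   = 26070 / 365 = 71.4 yr

71.4 years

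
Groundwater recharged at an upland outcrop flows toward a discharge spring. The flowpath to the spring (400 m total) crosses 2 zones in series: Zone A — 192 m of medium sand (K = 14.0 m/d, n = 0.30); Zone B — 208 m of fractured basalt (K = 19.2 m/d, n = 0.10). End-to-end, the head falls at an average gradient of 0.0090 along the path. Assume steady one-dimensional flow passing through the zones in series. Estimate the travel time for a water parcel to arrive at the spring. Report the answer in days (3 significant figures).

535 days

Continuity: the same q passes through each zone, so ΔH = q·Σ(L_j/K_j) — the zones act as resistances in series.
Σ(L/K) = 192/14.0 + 208/19.2 = 13.71 + 10.83 = 24.55 d
K_eq = L_total / Σ(L/K) = 400 / 24.55 = 16.29 m/d
q = K_eq · i = 16.29 × 0.0090 = 0.1467 m/d (same in every zone)
Zone A: v = q/n = 0.1467/0.30 = 0.4888 m/d → t_A = 192/0.4888 = 392.8 d
Zone B: v = q/n = 0.1467/0.10 = 1.467 m/d → t_B = 208/1.467 = 141.8 d
Total t = 392.8 + 141.8 = 534.6 d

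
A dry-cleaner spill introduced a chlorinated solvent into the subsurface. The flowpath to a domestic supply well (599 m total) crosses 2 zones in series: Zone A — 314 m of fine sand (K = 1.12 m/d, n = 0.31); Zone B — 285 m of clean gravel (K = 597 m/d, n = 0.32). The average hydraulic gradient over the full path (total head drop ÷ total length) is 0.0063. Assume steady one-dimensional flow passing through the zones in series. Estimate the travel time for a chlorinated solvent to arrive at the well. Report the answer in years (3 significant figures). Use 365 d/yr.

For zones in series the flux q is common to all zones; the equivalent conductivity is the harmonic (thickness-weighted) mean, K_eq = L_total / Σ(L_j/K_j).
Σ(L/K) = 314/1.12 + 285/597 = 280.4 + 0.4774 = 280.8 d
K_eq = L_total / Σ(L/K) = 599 / 280.8 = 2.133 m/d
q = K_eq · i = 2.133 × 0.0063 = 0.01344 m/d (same in every zone)
Zone A: v = q/n = 0.01344/0.31 = 0.04335 m/d → t_A = 314/0.04335 = 7244 d
Zone B: v = q/n = 0.01344/0.32 = 0.04199 m/d → t_B = 285/0.04199 = 6787 d
Total t = 7244 + 6787 = 14030 d
   = 14030 / 365 = 38.4 yr

38.4 years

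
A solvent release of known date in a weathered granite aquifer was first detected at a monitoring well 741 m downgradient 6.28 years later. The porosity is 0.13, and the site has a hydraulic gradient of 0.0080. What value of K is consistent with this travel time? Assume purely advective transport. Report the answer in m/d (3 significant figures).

t = 6.28 years = 2292 d
v = L / t = 741 / 2292 = 0.3233 m/d
K = v · n / i = 0.3233 × 0.13 / 0.0080 = 5.25 m/d

5.25 m/d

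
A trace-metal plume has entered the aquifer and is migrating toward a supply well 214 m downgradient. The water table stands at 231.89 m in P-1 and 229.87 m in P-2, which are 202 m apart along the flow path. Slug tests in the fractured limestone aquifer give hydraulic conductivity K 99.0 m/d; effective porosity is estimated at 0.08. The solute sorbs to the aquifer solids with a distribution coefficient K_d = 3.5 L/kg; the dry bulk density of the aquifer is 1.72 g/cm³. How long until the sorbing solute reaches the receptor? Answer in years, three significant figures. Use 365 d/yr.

Hydraulic gradient i = (231.89 − 229.87) / 202 = 2.02 / 202 = 0.01000
Specific discharge q = 99.0 × 0.01000 = 0.9900 m/d
v_s = q/n_e = 0.9900/0.08 = 12.38 m/d
Retardation R = 1 + ρ_b·K_d/n = 1 + 1.72×3.5/0.08 = 76.25
Contaminant velocity v_c = v/R = 12.38/76.25 = 0.1623 m/d
t = L/v_c = 214/0.1623 = 1319 d
   = 1319/365 = 3.61 yr

3.61 years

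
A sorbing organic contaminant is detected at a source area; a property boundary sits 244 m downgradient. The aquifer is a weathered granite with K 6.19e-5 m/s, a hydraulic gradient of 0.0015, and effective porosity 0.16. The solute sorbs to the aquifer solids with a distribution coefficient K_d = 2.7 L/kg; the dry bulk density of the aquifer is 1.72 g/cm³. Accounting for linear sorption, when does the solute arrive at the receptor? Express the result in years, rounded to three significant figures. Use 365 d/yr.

400 years

K = 6.19e-5 m/s × 86400 s/d = 5.348 m/d
q = Ki = 5.348 × 0.0015 = 0.008022 m/d
Average linear velocity = 0.008022 / 0.16 = 0.05014 m/d
Retardation R = 1 + ρ_b·K_d/n = 1 + 1.72×2.7/0.16 = 30.03
Contaminant velocity v_c = v/R = 0.05014/30.03 = 0.001670 m/d
t = L/v_c = 244/0.001670 = 146100 d
   = 146100/365 = 400 yr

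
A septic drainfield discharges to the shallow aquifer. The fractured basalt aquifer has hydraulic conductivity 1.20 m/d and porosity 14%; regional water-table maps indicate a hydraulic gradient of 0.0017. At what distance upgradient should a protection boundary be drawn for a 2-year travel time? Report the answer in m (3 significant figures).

Darcy flux q = K·i = 1.20 × 0.0017 = 0.002040 m/d
Seepage velocity v = q / n = 0.002040 / 0.14 = 0.01457 m/d
T = 2 yr × 365 = 730 d
L = v × T = 0.01457 × 730 = 10.64 m

10.6 m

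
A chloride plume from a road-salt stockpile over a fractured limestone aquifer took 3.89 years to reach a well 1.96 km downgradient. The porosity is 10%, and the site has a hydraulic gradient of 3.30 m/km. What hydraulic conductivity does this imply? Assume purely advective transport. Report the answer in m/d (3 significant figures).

t = 3.89 years = 1420 d
L = 1.96 km = 1960 m
v = L / t = 1960 / 1420 = 1.380 m/d
K = v · n / i = 1.380 × 0.10 / 0.0033 = 41.8 m/d

41.8 m/d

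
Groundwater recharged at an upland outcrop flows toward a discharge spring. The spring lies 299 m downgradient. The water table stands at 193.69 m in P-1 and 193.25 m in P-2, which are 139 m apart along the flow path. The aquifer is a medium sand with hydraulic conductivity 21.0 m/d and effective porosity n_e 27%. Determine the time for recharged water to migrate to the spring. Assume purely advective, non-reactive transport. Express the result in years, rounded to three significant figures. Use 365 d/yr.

3.33 years

Hydraulic gradient i = (193.69 − 193.25) / 139 = 0.44 / 139 = 0.003165
q = Ki = 21.0 × 0.003165 = 0.06647 m/d
v = Ki/n = 21.0·0.003165/0.27 = 0.2462 m/d
t = L / v = 299 / 0.2462 = 1214 d
   = 1214 / 365 = 3.33 yr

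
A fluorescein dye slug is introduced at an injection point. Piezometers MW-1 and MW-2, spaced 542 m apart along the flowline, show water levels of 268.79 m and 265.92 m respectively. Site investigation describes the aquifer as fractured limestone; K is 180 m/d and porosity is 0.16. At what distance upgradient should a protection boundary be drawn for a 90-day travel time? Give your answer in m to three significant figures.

536 m

Hydraulic gradient i = (268.79 − 265.92) / 542 = 2.87 / 542 = 0.005295
Darcy flux q = K·i = 180 × 0.005295 = 0.9531 m/d
Seepage velocity v = q / n = 0.9531 / 0.16 = 5.957 m/d
L = v × T = 5.957 × 90 = 536.1 m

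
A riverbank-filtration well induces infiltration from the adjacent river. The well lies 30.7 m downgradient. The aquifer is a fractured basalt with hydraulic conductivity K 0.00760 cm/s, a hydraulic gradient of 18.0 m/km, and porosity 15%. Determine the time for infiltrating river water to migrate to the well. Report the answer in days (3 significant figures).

39.0 days

K = 0.00760 cm/s × 864 = 6.566 m/d
Darcy flux q = K·i = 6.566 × 0.018 = 0.1182 m/d
v_s = q/n_e = 0.1182/0.15 = 0.7880 m/d
t = L / v = 30.7 / 0.7880 = 38.96 d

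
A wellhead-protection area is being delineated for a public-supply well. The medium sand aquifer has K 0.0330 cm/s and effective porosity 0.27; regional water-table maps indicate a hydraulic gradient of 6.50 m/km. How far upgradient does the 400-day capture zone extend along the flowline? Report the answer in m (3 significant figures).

K = 0.0330 cm/s × 864 = 28.51 m/d
Darcy flux q = K·i = 28.51 × 0.0065 = 0.1853 m/d
Seepage velocity v = q / n = 0.1853 / 0.27 = 0.6864 m/d
L = v × T = 0.6864 × 400 = 274.6 m

275 m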